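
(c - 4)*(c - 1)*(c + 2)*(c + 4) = c^4 + c^3 - 18*c^2 - 16*c + 32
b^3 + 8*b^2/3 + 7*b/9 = b*(b + 1/3)*(b + 7/3)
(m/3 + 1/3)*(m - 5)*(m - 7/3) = m^3/3 - 19*m^2/9 + 13*m/9 + 35/9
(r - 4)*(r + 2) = r^2 - 2*r - 8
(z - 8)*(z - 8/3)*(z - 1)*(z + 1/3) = z^4 - 34*z^3/3 + 253*z^2/9 - 32*z/3 - 64/9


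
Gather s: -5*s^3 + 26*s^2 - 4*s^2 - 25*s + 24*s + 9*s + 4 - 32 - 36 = -5*s^3 + 22*s^2 + 8*s - 64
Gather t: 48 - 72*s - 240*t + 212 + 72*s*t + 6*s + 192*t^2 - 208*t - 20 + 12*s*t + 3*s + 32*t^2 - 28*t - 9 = -63*s + 224*t^2 + t*(84*s - 476) + 231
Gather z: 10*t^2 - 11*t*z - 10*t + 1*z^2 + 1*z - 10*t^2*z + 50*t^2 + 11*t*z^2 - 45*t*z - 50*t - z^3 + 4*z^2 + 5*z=60*t^2 - 60*t - z^3 + z^2*(11*t + 5) + z*(-10*t^2 - 56*t + 6)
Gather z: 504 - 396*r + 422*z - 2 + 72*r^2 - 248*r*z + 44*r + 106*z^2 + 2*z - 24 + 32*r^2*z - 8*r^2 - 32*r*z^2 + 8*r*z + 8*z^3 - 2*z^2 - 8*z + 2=64*r^2 - 352*r + 8*z^3 + z^2*(104 - 32*r) + z*(32*r^2 - 240*r + 416) + 480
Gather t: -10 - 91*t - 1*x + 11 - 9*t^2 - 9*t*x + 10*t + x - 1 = -9*t^2 + t*(-9*x - 81)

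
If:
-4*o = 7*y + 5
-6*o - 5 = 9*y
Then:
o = 5/3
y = -5/3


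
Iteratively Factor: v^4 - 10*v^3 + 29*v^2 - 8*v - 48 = (v - 4)*(v^3 - 6*v^2 + 5*v + 12) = (v - 4)*(v + 1)*(v^2 - 7*v + 12) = (v - 4)^2*(v + 1)*(v - 3)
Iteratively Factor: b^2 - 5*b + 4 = (b - 4)*(b - 1)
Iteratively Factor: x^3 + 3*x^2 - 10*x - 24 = (x + 2)*(x^2 + x - 12) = (x + 2)*(x + 4)*(x - 3)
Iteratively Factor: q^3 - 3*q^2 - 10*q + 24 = (q - 4)*(q^2 + q - 6) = (q - 4)*(q - 2)*(q + 3)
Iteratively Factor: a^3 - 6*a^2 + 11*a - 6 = (a - 2)*(a^2 - 4*a + 3) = (a - 2)*(a - 1)*(a - 3)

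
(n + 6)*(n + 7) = n^2 + 13*n + 42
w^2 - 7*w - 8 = (w - 8)*(w + 1)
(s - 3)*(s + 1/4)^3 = s^4 - 9*s^3/4 - 33*s^2/16 - 35*s/64 - 3/64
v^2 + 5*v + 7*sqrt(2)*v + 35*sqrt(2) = (v + 5)*(v + 7*sqrt(2))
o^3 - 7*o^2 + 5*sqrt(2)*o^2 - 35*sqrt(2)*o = o*(o - 7)*(o + 5*sqrt(2))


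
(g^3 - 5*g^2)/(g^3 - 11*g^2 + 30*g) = g/(g - 6)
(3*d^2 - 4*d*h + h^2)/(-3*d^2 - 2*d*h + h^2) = (-d + h)/(d + h)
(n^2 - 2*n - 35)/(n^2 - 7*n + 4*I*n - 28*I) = (n + 5)/(n + 4*I)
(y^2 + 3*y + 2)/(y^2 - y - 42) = (y^2 + 3*y + 2)/(y^2 - y - 42)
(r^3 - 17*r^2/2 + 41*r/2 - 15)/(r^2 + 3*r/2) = (2*r^3 - 17*r^2 + 41*r - 30)/(r*(2*r + 3))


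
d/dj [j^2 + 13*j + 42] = 2*j + 13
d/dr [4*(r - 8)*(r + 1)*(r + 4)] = 12*r^2 - 24*r - 144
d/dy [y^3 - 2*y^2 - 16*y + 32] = 3*y^2 - 4*y - 16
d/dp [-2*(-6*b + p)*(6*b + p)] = -4*p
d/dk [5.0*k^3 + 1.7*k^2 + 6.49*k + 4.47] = 15.0*k^2 + 3.4*k + 6.49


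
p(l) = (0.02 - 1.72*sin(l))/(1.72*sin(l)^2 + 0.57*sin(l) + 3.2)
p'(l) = (0.02 - 1.72*sin(l))*(-3.44*sin(l)*cos(l) - 0.57*cos(l))/(1.72*sin(l)^2 + 0.57*sin(l) + 3.2)^2 - 1.72*cos(l)/(1.72*sin(l)^2 + 0.57*sin(l) + 3.2)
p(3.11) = -0.01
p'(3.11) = 0.53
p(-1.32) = 0.40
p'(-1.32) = -0.04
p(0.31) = -0.14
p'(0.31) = -0.40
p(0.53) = -0.22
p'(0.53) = -0.27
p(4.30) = 0.39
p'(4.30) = 0.07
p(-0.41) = 0.22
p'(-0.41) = -0.44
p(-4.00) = -0.28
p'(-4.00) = 0.12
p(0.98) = -0.29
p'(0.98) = -0.08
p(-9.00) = 0.22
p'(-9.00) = 0.43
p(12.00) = 0.28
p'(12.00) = -0.34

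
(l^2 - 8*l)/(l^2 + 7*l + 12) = l*(l - 8)/(l^2 + 7*l + 12)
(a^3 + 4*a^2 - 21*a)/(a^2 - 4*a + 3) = a*(a + 7)/(a - 1)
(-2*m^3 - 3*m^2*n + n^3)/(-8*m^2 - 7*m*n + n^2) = (2*m^2 + m*n - n^2)/(8*m - n)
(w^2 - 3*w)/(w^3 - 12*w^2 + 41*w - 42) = w/(w^2 - 9*w + 14)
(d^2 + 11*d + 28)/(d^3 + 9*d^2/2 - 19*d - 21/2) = 2*(d + 4)/(2*d^2 - 5*d - 3)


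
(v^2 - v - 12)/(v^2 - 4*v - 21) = (v - 4)/(v - 7)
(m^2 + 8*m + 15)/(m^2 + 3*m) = (m + 5)/m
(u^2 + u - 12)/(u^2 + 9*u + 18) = (u^2 + u - 12)/(u^2 + 9*u + 18)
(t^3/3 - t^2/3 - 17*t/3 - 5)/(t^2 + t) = t/3 - 2/3 - 5/t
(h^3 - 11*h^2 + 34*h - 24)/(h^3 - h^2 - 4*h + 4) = (h^2 - 10*h + 24)/(h^2 - 4)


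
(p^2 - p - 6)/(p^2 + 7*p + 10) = (p - 3)/(p + 5)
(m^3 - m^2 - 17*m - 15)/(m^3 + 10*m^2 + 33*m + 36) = (m^2 - 4*m - 5)/(m^2 + 7*m + 12)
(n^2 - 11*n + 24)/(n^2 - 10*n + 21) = (n - 8)/(n - 7)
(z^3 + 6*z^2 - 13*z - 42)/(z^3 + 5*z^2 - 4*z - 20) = (z^2 + 4*z - 21)/(z^2 + 3*z - 10)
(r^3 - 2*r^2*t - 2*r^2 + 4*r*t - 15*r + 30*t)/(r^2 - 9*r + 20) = (r^2 - 2*r*t + 3*r - 6*t)/(r - 4)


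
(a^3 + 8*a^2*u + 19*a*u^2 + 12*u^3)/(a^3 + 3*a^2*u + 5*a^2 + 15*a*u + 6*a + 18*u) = (a^2 + 5*a*u + 4*u^2)/(a^2 + 5*a + 6)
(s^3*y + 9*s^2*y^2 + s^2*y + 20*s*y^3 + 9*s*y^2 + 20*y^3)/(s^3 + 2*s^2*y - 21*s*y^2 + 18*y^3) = y*(s^3 + 9*s^2*y + s^2 + 20*s*y^2 + 9*s*y + 20*y^2)/(s^3 + 2*s^2*y - 21*s*y^2 + 18*y^3)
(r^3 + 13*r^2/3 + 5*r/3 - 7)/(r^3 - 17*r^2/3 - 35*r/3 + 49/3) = (r + 3)/(r - 7)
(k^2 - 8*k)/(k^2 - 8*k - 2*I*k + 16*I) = k/(k - 2*I)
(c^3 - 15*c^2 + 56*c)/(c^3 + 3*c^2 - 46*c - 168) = c*(c - 8)/(c^2 + 10*c + 24)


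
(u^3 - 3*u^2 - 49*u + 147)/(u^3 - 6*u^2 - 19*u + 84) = (u + 7)/(u + 4)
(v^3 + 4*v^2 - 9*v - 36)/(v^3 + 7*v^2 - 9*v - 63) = (v + 4)/(v + 7)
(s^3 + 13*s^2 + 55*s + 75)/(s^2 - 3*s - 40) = (s^2 + 8*s + 15)/(s - 8)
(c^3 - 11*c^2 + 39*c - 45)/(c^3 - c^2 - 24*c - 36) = (-c^3 + 11*c^2 - 39*c + 45)/(-c^3 + c^2 + 24*c + 36)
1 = 1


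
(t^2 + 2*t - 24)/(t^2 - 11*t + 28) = (t + 6)/(t - 7)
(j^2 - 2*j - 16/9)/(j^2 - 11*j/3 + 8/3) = (j + 2/3)/(j - 1)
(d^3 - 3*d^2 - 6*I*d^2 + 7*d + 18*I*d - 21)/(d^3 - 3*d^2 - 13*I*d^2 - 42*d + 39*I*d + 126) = (d + I)/(d - 6*I)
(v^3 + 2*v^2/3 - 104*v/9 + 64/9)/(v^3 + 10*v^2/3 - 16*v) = (3*v^2 + 10*v - 8)/(3*v*(v + 6))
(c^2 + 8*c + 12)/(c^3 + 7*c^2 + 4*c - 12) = 1/(c - 1)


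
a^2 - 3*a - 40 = (a - 8)*(a + 5)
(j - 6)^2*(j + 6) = j^3 - 6*j^2 - 36*j + 216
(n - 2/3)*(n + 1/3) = n^2 - n/3 - 2/9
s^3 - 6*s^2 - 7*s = s*(s - 7)*(s + 1)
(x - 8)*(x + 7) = x^2 - x - 56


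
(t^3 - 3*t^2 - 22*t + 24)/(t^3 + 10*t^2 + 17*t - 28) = (t - 6)/(t + 7)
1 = 1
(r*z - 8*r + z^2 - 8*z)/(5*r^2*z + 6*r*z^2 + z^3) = (z - 8)/(z*(5*r + z))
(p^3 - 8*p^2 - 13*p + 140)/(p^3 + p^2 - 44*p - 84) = (p^2 - p - 20)/(p^2 + 8*p + 12)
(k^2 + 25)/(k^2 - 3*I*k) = (k^2 + 25)/(k*(k - 3*I))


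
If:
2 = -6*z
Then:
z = -1/3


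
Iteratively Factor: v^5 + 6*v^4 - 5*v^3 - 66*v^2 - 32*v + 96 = (v + 4)*(v^4 + 2*v^3 - 13*v^2 - 14*v + 24) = (v - 1)*(v + 4)*(v^3 + 3*v^2 - 10*v - 24) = (v - 3)*(v - 1)*(v + 4)*(v^2 + 6*v + 8) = (v - 3)*(v - 1)*(v + 4)^2*(v + 2)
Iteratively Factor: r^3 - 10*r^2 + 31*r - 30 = (r - 2)*(r^2 - 8*r + 15) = (r - 3)*(r - 2)*(r - 5)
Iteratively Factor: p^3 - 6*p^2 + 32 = (p - 4)*(p^2 - 2*p - 8) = (p - 4)^2*(p + 2)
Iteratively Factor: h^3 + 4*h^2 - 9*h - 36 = (h - 3)*(h^2 + 7*h + 12) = (h - 3)*(h + 3)*(h + 4)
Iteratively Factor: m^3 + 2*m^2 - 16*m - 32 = (m + 4)*(m^2 - 2*m - 8) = (m + 2)*(m + 4)*(m - 4)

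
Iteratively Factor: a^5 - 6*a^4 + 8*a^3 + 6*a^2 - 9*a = (a + 1)*(a^4 - 7*a^3 + 15*a^2 - 9*a) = (a - 3)*(a + 1)*(a^3 - 4*a^2 + 3*a) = (a - 3)^2*(a + 1)*(a^2 - a) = (a - 3)^2*(a - 1)*(a + 1)*(a)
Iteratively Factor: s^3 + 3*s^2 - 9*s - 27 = (s + 3)*(s^2 - 9) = (s + 3)^2*(s - 3)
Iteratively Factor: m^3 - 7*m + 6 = (m - 2)*(m^2 + 2*m - 3) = (m - 2)*(m + 3)*(m - 1)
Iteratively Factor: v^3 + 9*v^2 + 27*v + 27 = (v + 3)*(v^2 + 6*v + 9) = (v + 3)^2*(v + 3)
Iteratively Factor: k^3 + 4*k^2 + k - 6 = (k + 2)*(k^2 + 2*k - 3) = (k - 1)*(k + 2)*(k + 3)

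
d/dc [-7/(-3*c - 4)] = -21/(3*c + 4)^2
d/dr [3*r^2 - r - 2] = 6*r - 1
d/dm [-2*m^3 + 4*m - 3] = 4 - 6*m^2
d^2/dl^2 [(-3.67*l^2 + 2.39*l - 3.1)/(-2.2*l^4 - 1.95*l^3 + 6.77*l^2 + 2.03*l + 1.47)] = (106.5768*l^8 - 44.3454*l^7 + 273.26271*l^6 + 754.70475*l^5 - 192.34824*l^4 - 1056.354476*l^3 + 597.816582*l^2 + 451.648806*l - 6.027196)/(10.648*l^12 + 28.314*l^11 - 73.2039*l^10 - 196.320525*l^9 + 151.671765*l^8 + 388.53636*l^7 - 7.70046799999994*l^6 - 99.187746*l^5 - 236.642658*l^4 - 116.938304*l^3 - 62.061048*l^2 - 13.159881*l - 3.176523)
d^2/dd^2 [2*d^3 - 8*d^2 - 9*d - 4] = 12*d - 16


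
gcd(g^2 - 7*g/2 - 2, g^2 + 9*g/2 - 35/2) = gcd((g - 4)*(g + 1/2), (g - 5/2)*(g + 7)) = 1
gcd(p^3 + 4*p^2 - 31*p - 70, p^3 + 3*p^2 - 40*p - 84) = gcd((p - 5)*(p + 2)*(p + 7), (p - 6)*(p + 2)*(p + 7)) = p^2 + 9*p + 14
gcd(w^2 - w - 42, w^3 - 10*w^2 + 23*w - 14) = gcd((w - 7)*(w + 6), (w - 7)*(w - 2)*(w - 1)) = w - 7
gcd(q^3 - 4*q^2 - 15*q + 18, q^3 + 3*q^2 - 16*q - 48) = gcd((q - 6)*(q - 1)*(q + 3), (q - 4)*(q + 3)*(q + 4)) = q + 3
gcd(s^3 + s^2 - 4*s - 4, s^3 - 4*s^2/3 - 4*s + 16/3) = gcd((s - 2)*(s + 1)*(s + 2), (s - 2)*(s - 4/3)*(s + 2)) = s^2 - 4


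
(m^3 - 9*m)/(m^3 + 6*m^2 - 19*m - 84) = m*(m - 3)/(m^2 + 3*m - 28)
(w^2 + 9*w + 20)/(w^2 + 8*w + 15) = (w + 4)/(w + 3)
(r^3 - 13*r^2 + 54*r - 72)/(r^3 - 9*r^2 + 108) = (r^2 - 7*r + 12)/(r^2 - 3*r - 18)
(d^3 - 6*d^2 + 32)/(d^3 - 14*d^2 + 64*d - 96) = (d + 2)/(d - 6)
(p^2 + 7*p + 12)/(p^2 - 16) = (p + 3)/(p - 4)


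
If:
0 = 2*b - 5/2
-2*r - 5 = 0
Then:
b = 5/4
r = -5/2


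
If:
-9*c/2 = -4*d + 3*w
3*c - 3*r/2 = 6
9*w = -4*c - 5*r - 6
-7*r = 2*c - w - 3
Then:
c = 293/158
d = 1377/1264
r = -23/79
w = -105/79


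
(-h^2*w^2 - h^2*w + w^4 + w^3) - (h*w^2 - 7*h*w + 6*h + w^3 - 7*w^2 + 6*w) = -h^2*w^2 - h^2*w - h*w^2 + 7*h*w - 6*h + w^4 + 7*w^2 - 6*w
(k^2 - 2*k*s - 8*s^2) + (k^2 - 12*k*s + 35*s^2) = 2*k^2 - 14*k*s + 27*s^2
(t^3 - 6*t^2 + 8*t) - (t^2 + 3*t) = t^3 - 7*t^2 + 5*t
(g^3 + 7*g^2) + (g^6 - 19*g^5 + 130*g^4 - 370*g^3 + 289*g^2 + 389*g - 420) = g^6 - 19*g^5 + 130*g^4 - 369*g^3 + 296*g^2 + 389*g - 420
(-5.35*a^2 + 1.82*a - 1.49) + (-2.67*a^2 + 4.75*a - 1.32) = -8.02*a^2 + 6.57*a - 2.81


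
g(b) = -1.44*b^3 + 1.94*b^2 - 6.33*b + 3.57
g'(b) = -4.32*b^2 + 3.88*b - 6.33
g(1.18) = -3.56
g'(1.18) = -7.77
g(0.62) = 0.05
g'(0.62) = -5.59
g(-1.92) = 33.07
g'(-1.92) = -29.70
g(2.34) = -19.07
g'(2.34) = -20.91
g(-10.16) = 1778.37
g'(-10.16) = -491.69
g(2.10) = -14.50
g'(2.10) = -17.23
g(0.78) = -0.87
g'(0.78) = -5.93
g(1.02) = -2.40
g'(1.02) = -6.87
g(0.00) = 3.57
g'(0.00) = -6.33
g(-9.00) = 1267.44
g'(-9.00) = -391.17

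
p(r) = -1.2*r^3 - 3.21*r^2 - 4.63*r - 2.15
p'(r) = -3.6*r^2 - 6.42*r - 4.63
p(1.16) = -13.71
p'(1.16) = -16.92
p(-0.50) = -0.49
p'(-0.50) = -2.32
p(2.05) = -35.47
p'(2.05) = -32.92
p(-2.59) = 9.16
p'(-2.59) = -12.15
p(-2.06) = 4.26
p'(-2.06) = -6.68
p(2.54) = -54.28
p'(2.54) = -44.16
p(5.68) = -351.91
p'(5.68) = -157.24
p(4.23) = -170.00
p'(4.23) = -96.20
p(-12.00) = 1664.77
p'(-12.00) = -445.99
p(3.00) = -77.33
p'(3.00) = -56.29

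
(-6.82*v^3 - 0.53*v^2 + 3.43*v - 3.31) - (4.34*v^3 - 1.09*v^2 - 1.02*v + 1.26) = -11.16*v^3 + 0.56*v^2 + 4.45*v - 4.57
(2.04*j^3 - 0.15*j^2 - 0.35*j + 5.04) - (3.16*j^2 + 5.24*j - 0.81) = 2.04*j^3 - 3.31*j^2 - 5.59*j + 5.85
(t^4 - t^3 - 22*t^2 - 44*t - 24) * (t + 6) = t^5 + 5*t^4 - 28*t^3 - 176*t^2 - 288*t - 144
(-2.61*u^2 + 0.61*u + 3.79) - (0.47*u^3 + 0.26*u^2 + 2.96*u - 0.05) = -0.47*u^3 - 2.87*u^2 - 2.35*u + 3.84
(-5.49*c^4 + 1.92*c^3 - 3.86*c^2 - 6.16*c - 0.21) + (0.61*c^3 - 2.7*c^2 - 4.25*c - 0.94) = -5.49*c^4 + 2.53*c^3 - 6.56*c^2 - 10.41*c - 1.15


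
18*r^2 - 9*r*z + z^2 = (-6*r + z)*(-3*r + z)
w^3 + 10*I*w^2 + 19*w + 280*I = (w - 5*I)*(w + 7*I)*(w + 8*I)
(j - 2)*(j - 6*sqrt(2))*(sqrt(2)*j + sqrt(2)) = sqrt(2)*j^3 - 12*j^2 - sqrt(2)*j^2 - 2*sqrt(2)*j + 12*j + 24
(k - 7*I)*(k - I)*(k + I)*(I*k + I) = I*k^4 + 7*k^3 + I*k^3 + 7*k^2 + I*k^2 + 7*k + I*k + 7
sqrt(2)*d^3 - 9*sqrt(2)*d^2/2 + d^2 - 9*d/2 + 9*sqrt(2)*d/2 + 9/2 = (d - 3)*(d - 3/2)*(sqrt(2)*d + 1)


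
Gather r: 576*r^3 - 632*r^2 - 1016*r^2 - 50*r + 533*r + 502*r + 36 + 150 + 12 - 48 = 576*r^3 - 1648*r^2 + 985*r + 150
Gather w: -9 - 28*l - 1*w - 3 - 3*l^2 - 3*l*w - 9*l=-3*l^2 - 37*l + w*(-3*l - 1) - 12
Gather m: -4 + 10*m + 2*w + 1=10*m + 2*w - 3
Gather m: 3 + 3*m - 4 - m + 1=2*m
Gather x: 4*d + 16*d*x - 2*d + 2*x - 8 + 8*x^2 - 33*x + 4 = 2*d + 8*x^2 + x*(16*d - 31) - 4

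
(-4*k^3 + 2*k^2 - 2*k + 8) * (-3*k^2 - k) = 12*k^5 - 2*k^4 + 4*k^3 - 22*k^2 - 8*k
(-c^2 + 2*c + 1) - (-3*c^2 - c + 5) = 2*c^2 + 3*c - 4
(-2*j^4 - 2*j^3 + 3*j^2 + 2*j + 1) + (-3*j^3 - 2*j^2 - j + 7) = -2*j^4 - 5*j^3 + j^2 + j + 8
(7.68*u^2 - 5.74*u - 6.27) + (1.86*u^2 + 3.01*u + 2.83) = 9.54*u^2 - 2.73*u - 3.44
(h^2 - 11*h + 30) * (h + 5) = h^3 - 6*h^2 - 25*h + 150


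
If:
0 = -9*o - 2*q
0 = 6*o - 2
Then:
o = 1/3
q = -3/2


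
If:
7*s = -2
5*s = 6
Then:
No Solution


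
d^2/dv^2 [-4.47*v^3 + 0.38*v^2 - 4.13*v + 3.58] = 0.76 - 26.82*v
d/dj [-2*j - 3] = -2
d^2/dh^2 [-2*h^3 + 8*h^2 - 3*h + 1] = 16 - 12*h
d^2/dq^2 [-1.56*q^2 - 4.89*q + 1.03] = -3.12000000000000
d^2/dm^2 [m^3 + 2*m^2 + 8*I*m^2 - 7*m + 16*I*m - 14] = 6*m + 4 + 16*I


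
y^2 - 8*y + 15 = (y - 5)*(y - 3)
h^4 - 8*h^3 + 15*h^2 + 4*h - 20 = (h - 5)*(h - 2)^2*(h + 1)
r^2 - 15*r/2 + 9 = (r - 6)*(r - 3/2)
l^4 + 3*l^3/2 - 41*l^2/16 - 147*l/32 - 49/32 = (l - 7/4)*(l + 1/2)*(l + 1)*(l + 7/4)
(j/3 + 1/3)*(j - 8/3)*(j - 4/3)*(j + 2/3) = j^4/3 - 7*j^3/9 - 22*j^2/27 + 88*j/81 + 64/81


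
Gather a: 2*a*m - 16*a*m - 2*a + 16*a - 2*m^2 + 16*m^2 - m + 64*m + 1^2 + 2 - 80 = a*(14 - 14*m) + 14*m^2 + 63*m - 77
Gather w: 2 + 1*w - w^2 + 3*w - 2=-w^2 + 4*w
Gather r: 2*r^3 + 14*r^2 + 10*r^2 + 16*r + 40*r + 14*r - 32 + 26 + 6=2*r^3 + 24*r^2 + 70*r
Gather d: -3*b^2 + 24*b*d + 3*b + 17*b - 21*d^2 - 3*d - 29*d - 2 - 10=-3*b^2 + 20*b - 21*d^2 + d*(24*b - 32) - 12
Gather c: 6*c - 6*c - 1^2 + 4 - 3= 0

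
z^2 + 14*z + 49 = (z + 7)^2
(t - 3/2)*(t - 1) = t^2 - 5*t/2 + 3/2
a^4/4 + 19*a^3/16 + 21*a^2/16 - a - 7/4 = (a/4 + 1/2)*(a - 1)*(a + 7/4)*(a + 2)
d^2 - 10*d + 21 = (d - 7)*(d - 3)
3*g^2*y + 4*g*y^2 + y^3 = y*(g + y)*(3*g + y)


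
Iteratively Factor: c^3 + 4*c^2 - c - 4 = (c - 1)*(c^2 + 5*c + 4) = (c - 1)*(c + 4)*(c + 1)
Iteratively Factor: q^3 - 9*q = (q - 3)*(q^2 + 3*q) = (q - 3)*(q + 3)*(q)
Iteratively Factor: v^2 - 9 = (v - 3)*(v + 3)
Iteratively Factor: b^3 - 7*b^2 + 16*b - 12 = (b - 2)*(b^2 - 5*b + 6) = (b - 2)^2*(b - 3)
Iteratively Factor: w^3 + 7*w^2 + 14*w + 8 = (w + 1)*(w^2 + 6*w + 8) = (w + 1)*(w + 4)*(w + 2)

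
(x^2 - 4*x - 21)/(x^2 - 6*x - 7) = (x + 3)/(x + 1)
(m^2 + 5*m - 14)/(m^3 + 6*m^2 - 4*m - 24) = (m + 7)/(m^2 + 8*m + 12)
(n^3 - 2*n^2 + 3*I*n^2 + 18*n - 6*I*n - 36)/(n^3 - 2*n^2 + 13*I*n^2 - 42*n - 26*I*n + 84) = (n - 3*I)/(n + 7*I)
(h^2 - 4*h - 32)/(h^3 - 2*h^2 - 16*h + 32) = (h - 8)/(h^2 - 6*h + 8)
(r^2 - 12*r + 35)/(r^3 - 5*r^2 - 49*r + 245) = 1/(r + 7)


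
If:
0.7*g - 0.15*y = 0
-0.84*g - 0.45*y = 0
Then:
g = 0.00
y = 0.00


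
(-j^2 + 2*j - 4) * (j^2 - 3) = -j^4 + 2*j^3 - j^2 - 6*j + 12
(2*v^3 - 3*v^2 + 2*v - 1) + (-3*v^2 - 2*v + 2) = 2*v^3 - 6*v^2 + 1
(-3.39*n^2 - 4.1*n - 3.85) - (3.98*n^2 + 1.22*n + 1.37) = -7.37*n^2 - 5.32*n - 5.22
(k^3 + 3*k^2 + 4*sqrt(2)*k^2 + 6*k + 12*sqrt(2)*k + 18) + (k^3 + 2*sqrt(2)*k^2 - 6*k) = 2*k^3 + 3*k^2 + 6*sqrt(2)*k^2 + 12*sqrt(2)*k + 18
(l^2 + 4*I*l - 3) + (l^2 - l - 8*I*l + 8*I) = 2*l^2 - l - 4*I*l - 3 + 8*I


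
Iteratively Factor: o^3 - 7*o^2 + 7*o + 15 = (o + 1)*(o^2 - 8*o + 15) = (o - 3)*(o + 1)*(o - 5)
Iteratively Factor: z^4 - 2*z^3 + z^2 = (z - 1)*(z^3 - z^2) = z*(z - 1)*(z^2 - z) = z^2*(z - 1)*(z - 1)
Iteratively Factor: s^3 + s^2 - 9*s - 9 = (s + 1)*(s^2 - 9) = (s - 3)*(s + 1)*(s + 3)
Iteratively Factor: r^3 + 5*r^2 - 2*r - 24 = (r - 2)*(r^2 + 7*r + 12) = (r - 2)*(r + 4)*(r + 3)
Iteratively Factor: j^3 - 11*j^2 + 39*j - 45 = (j - 3)*(j^2 - 8*j + 15) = (j - 3)^2*(j - 5)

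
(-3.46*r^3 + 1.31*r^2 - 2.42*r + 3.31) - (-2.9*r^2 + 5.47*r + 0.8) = -3.46*r^3 + 4.21*r^2 - 7.89*r + 2.51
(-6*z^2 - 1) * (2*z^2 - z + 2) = -12*z^4 + 6*z^3 - 14*z^2 + z - 2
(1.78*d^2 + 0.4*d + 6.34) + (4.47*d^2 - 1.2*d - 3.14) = 6.25*d^2 - 0.8*d + 3.2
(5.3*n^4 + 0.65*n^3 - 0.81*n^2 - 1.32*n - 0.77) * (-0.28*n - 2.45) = -1.484*n^5 - 13.167*n^4 - 1.3657*n^3 + 2.3541*n^2 + 3.4496*n + 1.8865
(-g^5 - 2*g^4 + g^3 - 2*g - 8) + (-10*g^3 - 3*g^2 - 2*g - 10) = -g^5 - 2*g^4 - 9*g^3 - 3*g^2 - 4*g - 18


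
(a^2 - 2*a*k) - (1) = a^2 - 2*a*k - 1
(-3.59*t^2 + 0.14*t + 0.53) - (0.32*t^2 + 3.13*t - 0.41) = -3.91*t^2 - 2.99*t + 0.94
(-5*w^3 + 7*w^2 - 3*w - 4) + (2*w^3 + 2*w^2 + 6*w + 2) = -3*w^3 + 9*w^2 + 3*w - 2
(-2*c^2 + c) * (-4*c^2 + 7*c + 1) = 8*c^4 - 18*c^3 + 5*c^2 + c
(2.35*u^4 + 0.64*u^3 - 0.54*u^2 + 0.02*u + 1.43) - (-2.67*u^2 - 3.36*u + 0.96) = 2.35*u^4 + 0.64*u^3 + 2.13*u^2 + 3.38*u + 0.47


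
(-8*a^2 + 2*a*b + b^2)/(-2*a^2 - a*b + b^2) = (4*a + b)/(a + b)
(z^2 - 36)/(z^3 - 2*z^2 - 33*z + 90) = (z - 6)/(z^2 - 8*z + 15)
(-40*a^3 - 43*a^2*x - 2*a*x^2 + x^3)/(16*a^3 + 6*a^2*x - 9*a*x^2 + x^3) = (5*a + x)/(-2*a + x)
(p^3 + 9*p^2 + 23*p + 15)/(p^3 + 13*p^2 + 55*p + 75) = (p + 1)/(p + 5)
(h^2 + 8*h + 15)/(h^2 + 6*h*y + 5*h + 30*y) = (h + 3)/(h + 6*y)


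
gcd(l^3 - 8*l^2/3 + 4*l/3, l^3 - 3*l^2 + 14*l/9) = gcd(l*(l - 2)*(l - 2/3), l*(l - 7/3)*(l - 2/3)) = l^2 - 2*l/3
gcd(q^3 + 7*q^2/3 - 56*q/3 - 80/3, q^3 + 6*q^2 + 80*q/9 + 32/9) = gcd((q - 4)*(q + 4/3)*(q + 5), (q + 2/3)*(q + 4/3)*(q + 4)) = q + 4/3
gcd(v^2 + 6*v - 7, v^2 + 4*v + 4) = 1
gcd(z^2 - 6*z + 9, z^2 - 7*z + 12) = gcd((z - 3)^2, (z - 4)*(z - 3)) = z - 3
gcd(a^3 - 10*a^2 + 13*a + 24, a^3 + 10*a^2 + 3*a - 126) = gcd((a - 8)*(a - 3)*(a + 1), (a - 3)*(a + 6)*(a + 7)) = a - 3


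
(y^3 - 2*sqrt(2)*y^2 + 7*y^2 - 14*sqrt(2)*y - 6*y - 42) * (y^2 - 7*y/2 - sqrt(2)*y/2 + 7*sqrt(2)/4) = y^5 - 5*sqrt(2)*y^4/2 + 7*y^4/2 - 57*y^3/2 - 35*sqrt(2)*y^3/4 - 14*y^2 + 257*sqrt(2)*y^2/4 + 21*sqrt(2)*y/2 + 98*y - 147*sqrt(2)/2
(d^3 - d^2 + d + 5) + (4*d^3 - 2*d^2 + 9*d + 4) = 5*d^3 - 3*d^2 + 10*d + 9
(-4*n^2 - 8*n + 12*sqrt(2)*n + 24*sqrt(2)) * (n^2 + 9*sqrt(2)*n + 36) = -4*n^4 - 24*sqrt(2)*n^3 - 8*n^3 - 48*sqrt(2)*n^2 + 72*n^2 + 144*n + 432*sqrt(2)*n + 864*sqrt(2)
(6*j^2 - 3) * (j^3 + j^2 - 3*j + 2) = 6*j^5 + 6*j^4 - 21*j^3 + 9*j^2 + 9*j - 6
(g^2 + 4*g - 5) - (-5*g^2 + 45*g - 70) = 6*g^2 - 41*g + 65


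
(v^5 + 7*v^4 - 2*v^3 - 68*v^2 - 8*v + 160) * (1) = v^5 + 7*v^4 - 2*v^3 - 68*v^2 - 8*v + 160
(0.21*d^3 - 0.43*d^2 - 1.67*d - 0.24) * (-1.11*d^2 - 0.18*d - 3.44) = -0.2331*d^5 + 0.4395*d^4 + 1.2087*d^3 + 2.0462*d^2 + 5.788*d + 0.8256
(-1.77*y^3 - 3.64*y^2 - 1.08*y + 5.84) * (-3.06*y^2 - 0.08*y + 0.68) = 5.4162*y^5 + 11.28*y^4 + 2.3924*y^3 - 20.2592*y^2 - 1.2016*y + 3.9712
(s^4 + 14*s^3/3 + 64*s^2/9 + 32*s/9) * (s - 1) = s^5 + 11*s^4/3 + 22*s^3/9 - 32*s^2/9 - 32*s/9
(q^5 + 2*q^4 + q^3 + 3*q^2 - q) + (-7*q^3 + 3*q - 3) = q^5 + 2*q^4 - 6*q^3 + 3*q^2 + 2*q - 3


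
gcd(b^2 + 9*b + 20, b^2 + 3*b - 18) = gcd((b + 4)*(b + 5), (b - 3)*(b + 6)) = 1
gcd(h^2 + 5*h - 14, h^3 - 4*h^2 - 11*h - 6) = 1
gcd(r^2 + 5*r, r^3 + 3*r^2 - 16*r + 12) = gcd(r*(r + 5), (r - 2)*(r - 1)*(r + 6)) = 1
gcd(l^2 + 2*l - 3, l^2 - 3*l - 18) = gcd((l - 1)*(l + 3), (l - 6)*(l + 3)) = l + 3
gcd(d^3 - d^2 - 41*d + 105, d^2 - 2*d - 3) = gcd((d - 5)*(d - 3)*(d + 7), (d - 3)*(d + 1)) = d - 3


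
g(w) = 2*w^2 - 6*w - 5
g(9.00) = 103.00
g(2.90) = -5.58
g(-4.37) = 59.41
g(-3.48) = 40.10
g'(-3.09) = -18.36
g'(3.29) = 7.16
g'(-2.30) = -15.20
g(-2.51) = 22.66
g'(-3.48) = -19.92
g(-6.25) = 110.62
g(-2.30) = 19.38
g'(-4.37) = -23.48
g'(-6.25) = -31.00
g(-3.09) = 32.64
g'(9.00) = 30.00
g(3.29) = -3.09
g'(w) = 4*w - 6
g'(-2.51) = -16.04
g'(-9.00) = -42.00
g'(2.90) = 5.60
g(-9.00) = 211.00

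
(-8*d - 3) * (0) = 0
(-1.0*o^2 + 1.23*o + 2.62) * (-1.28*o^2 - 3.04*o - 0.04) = 1.28*o^4 + 1.4656*o^3 - 7.0528*o^2 - 8.014*o - 0.1048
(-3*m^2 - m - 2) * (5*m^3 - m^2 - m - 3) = -15*m^5 - 2*m^4 - 6*m^3 + 12*m^2 + 5*m + 6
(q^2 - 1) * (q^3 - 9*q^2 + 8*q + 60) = q^5 - 9*q^4 + 7*q^3 + 69*q^2 - 8*q - 60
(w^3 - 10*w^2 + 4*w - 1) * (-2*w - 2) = -2*w^4 + 18*w^3 + 12*w^2 - 6*w + 2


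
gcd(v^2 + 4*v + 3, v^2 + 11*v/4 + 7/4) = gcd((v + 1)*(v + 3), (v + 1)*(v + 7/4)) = v + 1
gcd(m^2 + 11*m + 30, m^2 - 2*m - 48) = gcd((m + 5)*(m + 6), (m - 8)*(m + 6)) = m + 6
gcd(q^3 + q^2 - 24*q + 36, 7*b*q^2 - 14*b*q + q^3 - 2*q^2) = q - 2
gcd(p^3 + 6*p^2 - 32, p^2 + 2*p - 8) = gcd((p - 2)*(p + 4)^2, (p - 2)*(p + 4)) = p^2 + 2*p - 8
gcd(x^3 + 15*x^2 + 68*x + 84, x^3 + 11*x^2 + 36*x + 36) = x^2 + 8*x + 12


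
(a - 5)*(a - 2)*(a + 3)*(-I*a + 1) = -I*a^4 + a^3 + 4*I*a^3 - 4*a^2 + 11*I*a^2 - 11*a - 30*I*a + 30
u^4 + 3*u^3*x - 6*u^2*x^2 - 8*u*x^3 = u*(u - 2*x)*(u + x)*(u + 4*x)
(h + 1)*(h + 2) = h^2 + 3*h + 2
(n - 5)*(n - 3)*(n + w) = n^3 + n^2*w - 8*n^2 - 8*n*w + 15*n + 15*w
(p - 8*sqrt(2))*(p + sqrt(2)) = p^2 - 7*sqrt(2)*p - 16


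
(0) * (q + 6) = 0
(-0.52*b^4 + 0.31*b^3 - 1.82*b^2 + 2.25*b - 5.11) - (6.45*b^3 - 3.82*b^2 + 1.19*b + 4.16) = -0.52*b^4 - 6.14*b^3 + 2.0*b^2 + 1.06*b - 9.27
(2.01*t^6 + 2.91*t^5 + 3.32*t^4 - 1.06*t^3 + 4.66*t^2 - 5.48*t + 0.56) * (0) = 0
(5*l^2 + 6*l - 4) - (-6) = 5*l^2 + 6*l + 2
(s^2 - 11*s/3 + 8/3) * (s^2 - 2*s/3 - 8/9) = s^4 - 13*s^3/3 + 38*s^2/9 + 40*s/27 - 64/27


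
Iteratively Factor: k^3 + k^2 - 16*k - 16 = (k + 1)*(k^2 - 16) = (k - 4)*(k + 1)*(k + 4)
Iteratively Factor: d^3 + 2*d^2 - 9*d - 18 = (d + 2)*(d^2 - 9) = (d + 2)*(d + 3)*(d - 3)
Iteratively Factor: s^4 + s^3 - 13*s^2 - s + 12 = (s + 4)*(s^3 - 3*s^2 - s + 3) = (s - 3)*(s + 4)*(s^2 - 1) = (s - 3)*(s + 1)*(s + 4)*(s - 1)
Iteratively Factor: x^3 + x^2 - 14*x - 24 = (x - 4)*(x^2 + 5*x + 6) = (x - 4)*(x + 3)*(x + 2)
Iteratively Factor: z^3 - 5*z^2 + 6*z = (z - 3)*(z^2 - 2*z) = z*(z - 3)*(z - 2)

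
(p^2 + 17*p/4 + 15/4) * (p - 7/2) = p^3 + 3*p^2/4 - 89*p/8 - 105/8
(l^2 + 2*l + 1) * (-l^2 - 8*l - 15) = -l^4 - 10*l^3 - 32*l^2 - 38*l - 15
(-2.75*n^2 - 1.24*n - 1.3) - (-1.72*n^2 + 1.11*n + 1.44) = -1.03*n^2 - 2.35*n - 2.74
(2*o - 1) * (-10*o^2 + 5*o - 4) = -20*o^3 + 20*o^2 - 13*o + 4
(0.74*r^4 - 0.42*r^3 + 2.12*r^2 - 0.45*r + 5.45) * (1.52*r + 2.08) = 1.1248*r^5 + 0.9008*r^4 + 2.3488*r^3 + 3.7256*r^2 + 7.348*r + 11.336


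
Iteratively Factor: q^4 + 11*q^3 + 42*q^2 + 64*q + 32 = (q + 1)*(q^3 + 10*q^2 + 32*q + 32) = (q + 1)*(q + 4)*(q^2 + 6*q + 8) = (q + 1)*(q + 2)*(q + 4)*(q + 4)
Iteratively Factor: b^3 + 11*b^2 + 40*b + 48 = (b + 4)*(b^2 + 7*b + 12) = (b + 3)*(b + 4)*(b + 4)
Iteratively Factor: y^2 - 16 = (y - 4)*(y + 4)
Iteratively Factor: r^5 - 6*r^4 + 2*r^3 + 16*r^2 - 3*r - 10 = (r - 2)*(r^4 - 4*r^3 - 6*r^2 + 4*r + 5) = (r - 2)*(r + 1)*(r^3 - 5*r^2 - r + 5) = (r - 5)*(r - 2)*(r + 1)*(r^2 - 1) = (r - 5)*(r - 2)*(r - 1)*(r + 1)*(r + 1)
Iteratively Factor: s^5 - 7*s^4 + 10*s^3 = (s)*(s^4 - 7*s^3 + 10*s^2) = s^2*(s^3 - 7*s^2 + 10*s) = s^3*(s^2 - 7*s + 10) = s^3*(s - 5)*(s - 2)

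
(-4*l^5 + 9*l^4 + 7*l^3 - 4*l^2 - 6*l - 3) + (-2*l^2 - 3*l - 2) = -4*l^5 + 9*l^4 + 7*l^3 - 6*l^2 - 9*l - 5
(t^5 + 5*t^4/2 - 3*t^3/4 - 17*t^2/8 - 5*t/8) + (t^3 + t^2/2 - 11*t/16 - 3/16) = t^5 + 5*t^4/2 + t^3/4 - 13*t^2/8 - 21*t/16 - 3/16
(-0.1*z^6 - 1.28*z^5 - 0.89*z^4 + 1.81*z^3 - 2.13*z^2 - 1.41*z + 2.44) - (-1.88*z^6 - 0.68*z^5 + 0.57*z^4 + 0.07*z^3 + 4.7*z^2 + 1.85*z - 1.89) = 1.78*z^6 - 0.6*z^5 - 1.46*z^4 + 1.74*z^3 - 6.83*z^2 - 3.26*z + 4.33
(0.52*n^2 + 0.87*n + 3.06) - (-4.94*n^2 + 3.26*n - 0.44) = 5.46*n^2 - 2.39*n + 3.5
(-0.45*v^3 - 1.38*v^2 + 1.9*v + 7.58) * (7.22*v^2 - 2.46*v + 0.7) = -3.249*v^5 - 8.8566*v^4 + 16.7978*v^3 + 49.0876*v^2 - 17.3168*v + 5.306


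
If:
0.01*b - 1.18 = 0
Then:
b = 118.00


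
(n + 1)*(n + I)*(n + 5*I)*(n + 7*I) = n^4 + n^3 + 13*I*n^3 - 47*n^2 + 13*I*n^2 - 47*n - 35*I*n - 35*I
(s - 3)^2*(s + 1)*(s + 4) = s^4 - s^3 - 17*s^2 + 21*s + 36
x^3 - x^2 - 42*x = x*(x - 7)*(x + 6)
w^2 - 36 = (w - 6)*(w + 6)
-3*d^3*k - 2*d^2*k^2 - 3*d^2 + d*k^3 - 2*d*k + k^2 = (-3*d + k)*(d + k)*(d*k + 1)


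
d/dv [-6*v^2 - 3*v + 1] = -12*v - 3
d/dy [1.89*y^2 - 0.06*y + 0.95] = 3.78*y - 0.06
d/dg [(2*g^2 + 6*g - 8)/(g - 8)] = 2*(g^2 - 16*g - 20)/(g^2 - 16*g + 64)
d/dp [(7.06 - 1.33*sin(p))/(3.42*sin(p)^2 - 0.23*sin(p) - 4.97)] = (4.5486*sin(p)^2 - 48.2904*sin(p) + 8.2339)*cos(p)/(11.6964*sin(p)^4 - 1.5732*sin(p)^3 - 33.9419*sin(p)^2 + 2.2862*sin(p) + 24.7009)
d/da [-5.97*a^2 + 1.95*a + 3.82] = 1.95 - 11.94*a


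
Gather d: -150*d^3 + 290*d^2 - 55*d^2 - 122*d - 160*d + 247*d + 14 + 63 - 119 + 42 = -150*d^3 + 235*d^2 - 35*d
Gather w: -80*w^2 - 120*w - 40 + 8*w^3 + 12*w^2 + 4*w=8*w^3 - 68*w^2 - 116*w - 40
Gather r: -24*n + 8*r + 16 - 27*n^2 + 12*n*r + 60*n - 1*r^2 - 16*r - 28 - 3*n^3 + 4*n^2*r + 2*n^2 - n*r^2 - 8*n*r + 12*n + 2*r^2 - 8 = -3*n^3 - 25*n^2 + 48*n + r^2*(1 - n) + r*(4*n^2 + 4*n - 8) - 20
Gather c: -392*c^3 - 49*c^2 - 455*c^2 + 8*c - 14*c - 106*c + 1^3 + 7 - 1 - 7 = -392*c^3 - 504*c^2 - 112*c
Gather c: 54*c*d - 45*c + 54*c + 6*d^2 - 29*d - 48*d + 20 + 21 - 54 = c*(54*d + 9) + 6*d^2 - 77*d - 13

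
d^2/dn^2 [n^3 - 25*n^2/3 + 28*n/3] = 6*n - 50/3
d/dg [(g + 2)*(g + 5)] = 2*g + 7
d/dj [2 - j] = -1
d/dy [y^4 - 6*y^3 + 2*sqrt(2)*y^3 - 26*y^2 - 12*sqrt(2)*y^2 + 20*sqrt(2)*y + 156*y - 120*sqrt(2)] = 4*y^3 - 18*y^2 + 6*sqrt(2)*y^2 - 52*y - 24*sqrt(2)*y + 20*sqrt(2) + 156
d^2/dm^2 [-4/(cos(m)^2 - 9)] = 8*(2*sin(m)^4 - 19*sin(m)^2 + 8)/(cos(m)^2 - 9)^3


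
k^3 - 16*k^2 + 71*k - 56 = (k - 8)*(k - 7)*(k - 1)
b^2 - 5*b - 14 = (b - 7)*(b + 2)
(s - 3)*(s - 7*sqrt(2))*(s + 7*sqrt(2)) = s^3 - 3*s^2 - 98*s + 294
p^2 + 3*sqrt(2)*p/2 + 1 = (p + sqrt(2)/2)*(p + sqrt(2))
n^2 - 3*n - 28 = (n - 7)*(n + 4)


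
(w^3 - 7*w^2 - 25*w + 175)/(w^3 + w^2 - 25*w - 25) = (w - 7)/(w + 1)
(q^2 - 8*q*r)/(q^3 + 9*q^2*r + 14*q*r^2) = (q - 8*r)/(q^2 + 9*q*r + 14*r^2)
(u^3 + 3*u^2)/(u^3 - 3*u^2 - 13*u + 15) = u^2/(u^2 - 6*u + 5)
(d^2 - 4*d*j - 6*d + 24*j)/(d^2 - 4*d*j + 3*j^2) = (d^2 - 4*d*j - 6*d + 24*j)/(d^2 - 4*d*j + 3*j^2)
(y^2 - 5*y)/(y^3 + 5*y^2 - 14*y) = (y - 5)/(y^2 + 5*y - 14)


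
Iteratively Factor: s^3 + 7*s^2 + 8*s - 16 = (s + 4)*(s^2 + 3*s - 4) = (s - 1)*(s + 4)*(s + 4)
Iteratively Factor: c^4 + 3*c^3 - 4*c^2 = (c + 4)*(c^3 - c^2) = (c - 1)*(c + 4)*(c^2) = c*(c - 1)*(c + 4)*(c)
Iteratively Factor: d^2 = (d)*(d)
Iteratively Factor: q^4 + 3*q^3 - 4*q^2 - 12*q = (q - 2)*(q^3 + 5*q^2 + 6*q) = q*(q - 2)*(q^2 + 5*q + 6) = q*(q - 2)*(q + 2)*(q + 3)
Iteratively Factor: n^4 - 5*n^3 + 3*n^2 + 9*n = (n + 1)*(n^3 - 6*n^2 + 9*n) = (n - 3)*(n + 1)*(n^2 - 3*n) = (n - 3)^2*(n + 1)*(n)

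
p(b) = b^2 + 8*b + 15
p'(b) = 2*b + 8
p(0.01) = 15.08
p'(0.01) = 8.02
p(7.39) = 128.73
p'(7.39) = 22.78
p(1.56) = 29.91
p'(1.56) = 11.12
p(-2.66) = 0.80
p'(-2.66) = 2.68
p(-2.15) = 2.42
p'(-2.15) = 3.70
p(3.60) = 56.76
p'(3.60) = 15.20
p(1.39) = 28.05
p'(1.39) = 10.78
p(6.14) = 101.82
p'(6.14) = 20.28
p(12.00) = 255.00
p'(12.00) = 32.00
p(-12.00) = 63.00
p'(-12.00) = -16.00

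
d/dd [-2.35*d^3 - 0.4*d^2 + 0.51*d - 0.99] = -7.05*d^2 - 0.8*d + 0.51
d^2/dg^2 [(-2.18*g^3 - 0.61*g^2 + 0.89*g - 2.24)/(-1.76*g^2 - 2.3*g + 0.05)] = (-7.105427357601e-15*g^5 - 1.4210854715202e-14*g^4 + 12.995792*g^3 + 40.449624*g^2 + 53.9679*g + 23.89179)/(5.451776*g^6 + 21.37344*g^5 + 27.46656*g^4 + 10.9526*g^3 - 0.7803*g^2 + 0.01725*g - 0.000125)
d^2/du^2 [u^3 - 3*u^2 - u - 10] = 6*u - 6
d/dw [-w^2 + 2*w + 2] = 2 - 2*w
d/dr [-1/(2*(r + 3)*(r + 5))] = (r + 4)/((r + 3)^2*(r + 5)^2)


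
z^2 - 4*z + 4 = (z - 2)^2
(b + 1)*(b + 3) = b^2 + 4*b + 3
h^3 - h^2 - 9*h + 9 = (h - 3)*(h - 1)*(h + 3)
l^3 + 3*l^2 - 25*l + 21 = (l - 3)*(l - 1)*(l + 7)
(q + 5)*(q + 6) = q^2 + 11*q + 30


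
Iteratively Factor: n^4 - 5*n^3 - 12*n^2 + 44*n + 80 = (n - 4)*(n^3 - n^2 - 16*n - 20) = (n - 5)*(n - 4)*(n^2 + 4*n + 4) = (n - 5)*(n - 4)*(n + 2)*(n + 2)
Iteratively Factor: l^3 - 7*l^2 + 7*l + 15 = (l + 1)*(l^2 - 8*l + 15) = (l - 5)*(l + 1)*(l - 3)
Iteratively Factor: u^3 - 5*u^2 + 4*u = (u)*(u^2 - 5*u + 4) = u*(u - 4)*(u - 1)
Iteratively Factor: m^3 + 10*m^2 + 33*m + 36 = (m + 4)*(m^2 + 6*m + 9) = (m + 3)*(m + 4)*(m + 3)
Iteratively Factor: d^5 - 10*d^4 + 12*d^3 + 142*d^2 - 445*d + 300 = (d - 5)*(d^4 - 5*d^3 - 13*d^2 + 77*d - 60) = (d - 5)*(d - 3)*(d^3 - 2*d^2 - 19*d + 20) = (d - 5)*(d - 3)*(d - 1)*(d^2 - d - 20) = (d - 5)*(d - 3)*(d - 1)*(d + 4)*(d - 5)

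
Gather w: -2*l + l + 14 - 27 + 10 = -l - 3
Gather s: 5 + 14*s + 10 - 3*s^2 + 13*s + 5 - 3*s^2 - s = -6*s^2 + 26*s + 20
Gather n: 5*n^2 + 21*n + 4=5*n^2 + 21*n + 4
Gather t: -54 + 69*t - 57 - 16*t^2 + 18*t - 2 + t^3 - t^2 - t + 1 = t^3 - 17*t^2 + 86*t - 112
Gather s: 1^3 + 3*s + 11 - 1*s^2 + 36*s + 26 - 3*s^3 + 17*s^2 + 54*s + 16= -3*s^3 + 16*s^2 + 93*s + 54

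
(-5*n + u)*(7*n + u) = -35*n^2 + 2*n*u + u^2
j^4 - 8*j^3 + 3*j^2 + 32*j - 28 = (j - 7)*(j - 2)*(j - 1)*(j + 2)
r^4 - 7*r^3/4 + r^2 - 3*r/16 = r*(r - 3/4)*(r - 1/2)^2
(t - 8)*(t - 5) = t^2 - 13*t + 40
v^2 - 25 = (v - 5)*(v + 5)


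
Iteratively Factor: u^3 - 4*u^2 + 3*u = (u - 3)*(u^2 - u) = u*(u - 3)*(u - 1)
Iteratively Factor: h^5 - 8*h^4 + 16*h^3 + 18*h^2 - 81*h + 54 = (h - 1)*(h^4 - 7*h^3 + 9*h^2 + 27*h - 54) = (h - 3)*(h - 1)*(h^3 - 4*h^2 - 3*h + 18) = (h - 3)*(h - 1)*(h + 2)*(h^2 - 6*h + 9) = (h - 3)^2*(h - 1)*(h + 2)*(h - 3)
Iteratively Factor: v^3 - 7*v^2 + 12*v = (v - 4)*(v^2 - 3*v) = (v - 4)*(v - 3)*(v)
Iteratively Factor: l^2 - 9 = (l - 3)*(l + 3)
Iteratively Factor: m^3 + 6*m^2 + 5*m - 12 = (m - 1)*(m^2 + 7*m + 12) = (m - 1)*(m + 4)*(m + 3)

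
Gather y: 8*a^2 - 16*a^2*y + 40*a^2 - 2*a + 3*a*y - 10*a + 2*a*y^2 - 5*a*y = 48*a^2 + 2*a*y^2 - 12*a + y*(-16*a^2 - 2*a)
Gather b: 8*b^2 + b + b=8*b^2 + 2*b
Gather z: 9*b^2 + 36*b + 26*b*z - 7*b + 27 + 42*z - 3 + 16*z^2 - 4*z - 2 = 9*b^2 + 29*b + 16*z^2 + z*(26*b + 38) + 22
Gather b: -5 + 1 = -4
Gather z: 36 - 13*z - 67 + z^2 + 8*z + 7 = z^2 - 5*z - 24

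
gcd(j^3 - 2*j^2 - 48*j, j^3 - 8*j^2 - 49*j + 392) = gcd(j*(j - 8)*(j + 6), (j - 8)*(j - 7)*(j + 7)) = j - 8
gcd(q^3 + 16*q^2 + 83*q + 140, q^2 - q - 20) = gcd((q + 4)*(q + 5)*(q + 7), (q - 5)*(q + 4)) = q + 4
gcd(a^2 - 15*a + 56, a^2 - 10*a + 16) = a - 8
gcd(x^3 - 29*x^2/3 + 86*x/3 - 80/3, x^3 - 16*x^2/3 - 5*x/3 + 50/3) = x^2 - 7*x + 10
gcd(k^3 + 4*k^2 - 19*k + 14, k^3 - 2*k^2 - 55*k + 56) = k^2 + 6*k - 7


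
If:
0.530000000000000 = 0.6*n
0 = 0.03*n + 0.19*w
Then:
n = 0.88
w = -0.14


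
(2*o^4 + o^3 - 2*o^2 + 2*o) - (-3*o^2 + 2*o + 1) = 2*o^4 + o^3 + o^2 - 1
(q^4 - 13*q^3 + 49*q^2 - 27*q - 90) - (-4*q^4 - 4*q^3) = 5*q^4 - 9*q^3 + 49*q^2 - 27*q - 90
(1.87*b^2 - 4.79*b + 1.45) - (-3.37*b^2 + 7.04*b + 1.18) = 5.24*b^2 - 11.83*b + 0.27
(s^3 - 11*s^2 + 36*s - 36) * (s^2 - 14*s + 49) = s^5 - 25*s^4 + 239*s^3 - 1079*s^2 + 2268*s - 1764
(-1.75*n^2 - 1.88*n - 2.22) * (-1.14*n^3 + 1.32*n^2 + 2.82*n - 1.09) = 1.995*n^5 - 0.1668*n^4 - 4.8858*n^3 - 6.3245*n^2 - 4.2112*n + 2.4198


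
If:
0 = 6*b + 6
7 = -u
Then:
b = -1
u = -7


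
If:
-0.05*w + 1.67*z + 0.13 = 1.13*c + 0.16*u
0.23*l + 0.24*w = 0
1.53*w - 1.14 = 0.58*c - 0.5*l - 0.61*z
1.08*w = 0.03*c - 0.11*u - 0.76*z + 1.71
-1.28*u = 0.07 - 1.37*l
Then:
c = 1.04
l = -1.48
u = -1.64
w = 1.42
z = 0.51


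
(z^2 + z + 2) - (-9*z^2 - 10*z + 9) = 10*z^2 + 11*z - 7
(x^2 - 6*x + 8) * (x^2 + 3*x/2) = x^4 - 9*x^3/2 - x^2 + 12*x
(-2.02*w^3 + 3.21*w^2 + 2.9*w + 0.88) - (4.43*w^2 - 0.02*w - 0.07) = -2.02*w^3 - 1.22*w^2 + 2.92*w + 0.95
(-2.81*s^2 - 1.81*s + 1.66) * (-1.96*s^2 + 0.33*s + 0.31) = 5.5076*s^4 + 2.6203*s^3 - 4.722*s^2 - 0.0133000000000001*s + 0.5146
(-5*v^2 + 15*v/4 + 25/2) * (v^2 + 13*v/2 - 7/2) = -5*v^4 - 115*v^3/4 + 435*v^2/8 + 545*v/8 - 175/4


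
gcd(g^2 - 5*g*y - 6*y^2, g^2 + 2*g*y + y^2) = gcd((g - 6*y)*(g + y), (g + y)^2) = g + y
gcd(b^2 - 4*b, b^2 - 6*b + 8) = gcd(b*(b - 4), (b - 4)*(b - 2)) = b - 4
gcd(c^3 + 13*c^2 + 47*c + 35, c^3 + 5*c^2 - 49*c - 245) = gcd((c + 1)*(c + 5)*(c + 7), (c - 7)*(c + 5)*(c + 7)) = c^2 + 12*c + 35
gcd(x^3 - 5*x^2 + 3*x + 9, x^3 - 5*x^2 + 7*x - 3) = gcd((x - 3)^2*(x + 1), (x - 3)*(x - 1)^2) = x - 3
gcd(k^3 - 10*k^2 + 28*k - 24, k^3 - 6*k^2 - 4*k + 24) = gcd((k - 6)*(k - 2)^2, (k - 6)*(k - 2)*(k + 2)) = k^2 - 8*k + 12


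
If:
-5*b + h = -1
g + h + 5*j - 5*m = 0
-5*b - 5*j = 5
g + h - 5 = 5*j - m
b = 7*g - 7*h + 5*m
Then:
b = 47/308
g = 173/308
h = -73/308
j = -355/308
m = -335/308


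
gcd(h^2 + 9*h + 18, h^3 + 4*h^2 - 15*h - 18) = h + 6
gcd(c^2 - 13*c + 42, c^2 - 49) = c - 7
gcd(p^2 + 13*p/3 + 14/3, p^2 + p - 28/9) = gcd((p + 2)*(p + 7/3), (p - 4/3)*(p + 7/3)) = p + 7/3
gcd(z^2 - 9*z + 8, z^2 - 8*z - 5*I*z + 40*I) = z - 8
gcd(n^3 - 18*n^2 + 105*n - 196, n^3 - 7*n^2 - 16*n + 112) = n^2 - 11*n + 28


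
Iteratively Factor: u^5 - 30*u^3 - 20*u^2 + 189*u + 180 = (u + 4)*(u^4 - 4*u^3 - 14*u^2 + 36*u + 45) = (u - 3)*(u + 4)*(u^3 - u^2 - 17*u - 15) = (u - 5)*(u - 3)*(u + 4)*(u^2 + 4*u + 3) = (u - 5)*(u - 3)*(u + 3)*(u + 4)*(u + 1)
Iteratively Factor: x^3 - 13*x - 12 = (x + 3)*(x^2 - 3*x - 4) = (x + 1)*(x + 3)*(x - 4)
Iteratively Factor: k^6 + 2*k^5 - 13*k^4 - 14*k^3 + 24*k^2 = (k)*(k^5 + 2*k^4 - 13*k^3 - 14*k^2 + 24*k) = k^2*(k^4 + 2*k^3 - 13*k^2 - 14*k + 24) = k^2*(k + 2)*(k^3 - 13*k + 12) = k^2*(k - 3)*(k + 2)*(k^2 + 3*k - 4) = k^2*(k - 3)*(k + 2)*(k + 4)*(k - 1)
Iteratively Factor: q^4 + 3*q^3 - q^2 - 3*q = (q - 1)*(q^3 + 4*q^2 + 3*q) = (q - 1)*(q + 3)*(q^2 + q) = q*(q - 1)*(q + 3)*(q + 1)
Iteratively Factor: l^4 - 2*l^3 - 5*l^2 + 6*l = (l - 1)*(l^3 - l^2 - 6*l) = (l - 3)*(l - 1)*(l^2 + 2*l) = l*(l - 3)*(l - 1)*(l + 2)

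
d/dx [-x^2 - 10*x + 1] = -2*x - 10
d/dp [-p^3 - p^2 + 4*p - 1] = -3*p^2 - 2*p + 4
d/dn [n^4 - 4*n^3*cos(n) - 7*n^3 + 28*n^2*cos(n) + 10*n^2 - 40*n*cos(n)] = 4*n^3*sin(n) + 4*n^3 - 28*n^2*sin(n) - 12*n^2*cos(n) - 21*n^2 + 40*n*sin(n) + 56*n*cos(n) + 20*n - 40*cos(n)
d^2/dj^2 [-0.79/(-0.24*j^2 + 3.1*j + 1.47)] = (0.091008*j^2 - 1.17552*j - 0.79*(0.48*j - 3.1)*(0.96*j - 6.2) - 0.557424)/(-0.24*j^2 + 3.1*j + 1.47)^3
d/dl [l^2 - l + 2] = 2*l - 1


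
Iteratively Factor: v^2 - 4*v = (v)*(v - 4)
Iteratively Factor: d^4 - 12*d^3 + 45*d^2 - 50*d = (d - 5)*(d^3 - 7*d^2 + 10*d) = (d - 5)^2*(d^2 - 2*d) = (d - 5)^2*(d - 2)*(d)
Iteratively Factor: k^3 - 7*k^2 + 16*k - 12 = (k - 3)*(k^2 - 4*k + 4) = (k - 3)*(k - 2)*(k - 2)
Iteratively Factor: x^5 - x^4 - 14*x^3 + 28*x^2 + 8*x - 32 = (x + 1)*(x^4 - 2*x^3 - 12*x^2 + 40*x - 32) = (x - 2)*(x + 1)*(x^3 - 12*x + 16) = (x - 2)^2*(x + 1)*(x^2 + 2*x - 8) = (x - 2)^2*(x + 1)*(x + 4)*(x - 2)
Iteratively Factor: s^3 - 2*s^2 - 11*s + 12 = (s - 4)*(s^2 + 2*s - 3) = (s - 4)*(s + 3)*(s - 1)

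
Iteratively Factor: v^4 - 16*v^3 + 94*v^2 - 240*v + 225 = (v - 5)*(v^3 - 11*v^2 + 39*v - 45) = (v - 5)^2*(v^2 - 6*v + 9) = (v - 5)^2*(v - 3)*(v - 3)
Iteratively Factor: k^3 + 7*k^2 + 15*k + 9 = (k + 3)*(k^2 + 4*k + 3) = (k + 1)*(k + 3)*(k + 3)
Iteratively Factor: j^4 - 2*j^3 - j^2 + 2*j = (j + 1)*(j^3 - 3*j^2 + 2*j) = (j - 1)*(j + 1)*(j^2 - 2*j) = j*(j - 1)*(j + 1)*(j - 2)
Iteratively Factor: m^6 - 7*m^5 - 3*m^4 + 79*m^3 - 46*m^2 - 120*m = (m + 3)*(m^5 - 10*m^4 + 27*m^3 - 2*m^2 - 40*m) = (m - 4)*(m + 3)*(m^4 - 6*m^3 + 3*m^2 + 10*m) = (m - 5)*(m - 4)*(m + 3)*(m^3 - m^2 - 2*m) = m*(m - 5)*(m - 4)*(m + 3)*(m^2 - m - 2) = m*(m - 5)*(m - 4)*(m + 1)*(m + 3)*(m - 2)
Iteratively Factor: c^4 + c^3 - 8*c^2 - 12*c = (c + 2)*(c^3 - c^2 - 6*c) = (c + 2)^2*(c^2 - 3*c) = (c - 3)*(c + 2)^2*(c)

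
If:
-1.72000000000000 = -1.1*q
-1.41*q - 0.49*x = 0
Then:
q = 1.56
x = -4.50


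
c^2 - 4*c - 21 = (c - 7)*(c + 3)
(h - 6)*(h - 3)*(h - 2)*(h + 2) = h^4 - 9*h^3 + 14*h^2 + 36*h - 72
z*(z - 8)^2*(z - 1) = z^4 - 17*z^3 + 80*z^2 - 64*z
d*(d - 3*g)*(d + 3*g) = d^3 - 9*d*g^2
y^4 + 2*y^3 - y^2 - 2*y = y*(y - 1)*(y + 1)*(y + 2)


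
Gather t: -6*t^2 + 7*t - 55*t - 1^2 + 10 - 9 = -6*t^2 - 48*t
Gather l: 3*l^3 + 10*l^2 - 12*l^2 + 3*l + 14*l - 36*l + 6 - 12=3*l^3 - 2*l^2 - 19*l - 6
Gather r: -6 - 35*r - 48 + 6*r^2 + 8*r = 6*r^2 - 27*r - 54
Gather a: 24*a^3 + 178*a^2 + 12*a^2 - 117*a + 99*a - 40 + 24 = 24*a^3 + 190*a^2 - 18*a - 16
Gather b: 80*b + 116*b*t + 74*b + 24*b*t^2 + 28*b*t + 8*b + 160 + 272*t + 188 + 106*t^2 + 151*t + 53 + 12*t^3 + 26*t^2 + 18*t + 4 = b*(24*t^2 + 144*t + 162) + 12*t^3 + 132*t^2 + 441*t + 405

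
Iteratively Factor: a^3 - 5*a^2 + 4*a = (a - 4)*(a^2 - a) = (a - 4)*(a - 1)*(a)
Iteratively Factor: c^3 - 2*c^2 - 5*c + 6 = (c + 2)*(c^2 - 4*c + 3) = (c - 3)*(c + 2)*(c - 1)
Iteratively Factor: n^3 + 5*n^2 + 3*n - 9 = (n - 1)*(n^2 + 6*n + 9) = (n - 1)*(n + 3)*(n + 3)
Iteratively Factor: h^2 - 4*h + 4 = (h - 2)*(h - 2)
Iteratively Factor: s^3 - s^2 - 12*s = (s)*(s^2 - s - 12) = s*(s - 4)*(s + 3)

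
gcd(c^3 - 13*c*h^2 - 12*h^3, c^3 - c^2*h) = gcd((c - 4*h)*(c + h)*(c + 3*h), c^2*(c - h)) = 1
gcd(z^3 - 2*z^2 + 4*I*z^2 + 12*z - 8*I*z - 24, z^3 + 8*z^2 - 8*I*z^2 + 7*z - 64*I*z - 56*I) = 1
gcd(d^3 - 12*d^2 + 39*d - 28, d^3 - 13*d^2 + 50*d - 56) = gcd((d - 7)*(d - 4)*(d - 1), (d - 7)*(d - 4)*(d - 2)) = d^2 - 11*d + 28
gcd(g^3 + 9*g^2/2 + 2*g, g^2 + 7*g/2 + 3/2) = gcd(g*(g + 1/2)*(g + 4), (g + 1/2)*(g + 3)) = g + 1/2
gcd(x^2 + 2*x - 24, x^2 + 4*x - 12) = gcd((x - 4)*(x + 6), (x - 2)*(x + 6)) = x + 6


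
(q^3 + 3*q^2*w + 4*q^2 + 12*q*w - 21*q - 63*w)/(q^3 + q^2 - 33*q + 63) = (q + 3*w)/(q - 3)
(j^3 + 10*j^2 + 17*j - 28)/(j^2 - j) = j + 11 + 28/j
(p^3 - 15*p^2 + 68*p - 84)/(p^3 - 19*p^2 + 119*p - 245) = (p^2 - 8*p + 12)/(p^2 - 12*p + 35)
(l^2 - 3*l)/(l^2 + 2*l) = (l - 3)/(l + 2)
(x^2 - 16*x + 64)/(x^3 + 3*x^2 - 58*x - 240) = (x - 8)/(x^2 + 11*x + 30)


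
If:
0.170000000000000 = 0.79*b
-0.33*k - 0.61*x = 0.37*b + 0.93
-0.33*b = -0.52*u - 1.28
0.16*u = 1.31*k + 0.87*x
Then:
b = 0.22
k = 1.27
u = -2.32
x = -2.34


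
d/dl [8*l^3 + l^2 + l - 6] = 24*l^2 + 2*l + 1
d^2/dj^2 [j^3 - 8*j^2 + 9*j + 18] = 6*j - 16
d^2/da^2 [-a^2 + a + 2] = -2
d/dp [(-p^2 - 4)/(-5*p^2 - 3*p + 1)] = 3*(p^2 - 14*p - 4)/(25*p^4 + 30*p^3 - p^2 - 6*p + 1)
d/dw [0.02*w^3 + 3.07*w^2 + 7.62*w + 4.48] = 0.06*w^2 + 6.14*w + 7.62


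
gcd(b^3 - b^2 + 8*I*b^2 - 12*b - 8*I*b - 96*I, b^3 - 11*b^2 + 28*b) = b - 4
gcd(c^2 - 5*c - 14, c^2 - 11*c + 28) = c - 7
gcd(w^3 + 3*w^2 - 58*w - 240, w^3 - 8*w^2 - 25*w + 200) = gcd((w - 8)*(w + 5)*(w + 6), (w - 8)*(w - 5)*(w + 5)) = w^2 - 3*w - 40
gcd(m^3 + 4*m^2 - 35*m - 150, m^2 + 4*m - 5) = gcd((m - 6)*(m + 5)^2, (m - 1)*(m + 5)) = m + 5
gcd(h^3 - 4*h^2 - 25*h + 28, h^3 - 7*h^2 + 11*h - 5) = h - 1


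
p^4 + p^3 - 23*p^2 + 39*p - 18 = (p - 3)*(p - 1)^2*(p + 6)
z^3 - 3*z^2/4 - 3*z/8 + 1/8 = (z - 1)*(z - 1/4)*(z + 1/2)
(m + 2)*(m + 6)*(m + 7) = m^3 + 15*m^2 + 68*m + 84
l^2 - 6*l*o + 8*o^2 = (l - 4*o)*(l - 2*o)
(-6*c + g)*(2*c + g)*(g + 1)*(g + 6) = -12*c^2*g^2 - 84*c^2*g - 72*c^2 - 4*c*g^3 - 28*c*g^2 - 24*c*g + g^4 + 7*g^3 + 6*g^2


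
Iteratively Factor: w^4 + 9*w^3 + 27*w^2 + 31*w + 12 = (w + 3)*(w^3 + 6*w^2 + 9*w + 4) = (w + 3)*(w + 4)*(w^2 + 2*w + 1) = (w + 1)*(w + 3)*(w + 4)*(w + 1)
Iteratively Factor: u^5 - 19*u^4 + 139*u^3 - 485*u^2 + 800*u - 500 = (u - 5)*(u^4 - 14*u^3 + 69*u^2 - 140*u + 100) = (u - 5)*(u - 2)*(u^3 - 12*u^2 + 45*u - 50) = (u - 5)*(u - 2)^2*(u^2 - 10*u + 25) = (u - 5)^2*(u - 2)^2*(u - 5)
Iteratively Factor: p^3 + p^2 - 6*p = (p + 3)*(p^2 - 2*p) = (p - 2)*(p + 3)*(p)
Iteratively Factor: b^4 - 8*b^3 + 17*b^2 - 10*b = (b)*(b^3 - 8*b^2 + 17*b - 10) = b*(b - 1)*(b^2 - 7*b + 10) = b*(b - 2)*(b - 1)*(b - 5)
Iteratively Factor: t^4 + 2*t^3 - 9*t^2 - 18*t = (t + 3)*(t^3 - t^2 - 6*t) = t*(t + 3)*(t^2 - t - 6) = t*(t + 2)*(t + 3)*(t - 3)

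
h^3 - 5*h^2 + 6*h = h*(h - 3)*(h - 2)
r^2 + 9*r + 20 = (r + 4)*(r + 5)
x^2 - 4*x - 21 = (x - 7)*(x + 3)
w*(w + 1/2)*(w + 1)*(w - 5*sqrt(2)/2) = w^4 - 5*sqrt(2)*w^3/2 + 3*w^3/2 - 15*sqrt(2)*w^2/4 + w^2/2 - 5*sqrt(2)*w/4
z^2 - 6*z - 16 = (z - 8)*(z + 2)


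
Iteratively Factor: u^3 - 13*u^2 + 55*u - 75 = (u - 5)*(u^2 - 8*u + 15) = (u - 5)^2*(u - 3)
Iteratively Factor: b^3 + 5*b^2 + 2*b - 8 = (b + 2)*(b^2 + 3*b - 4) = (b - 1)*(b + 2)*(b + 4)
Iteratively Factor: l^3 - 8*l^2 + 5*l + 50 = (l + 2)*(l^2 - 10*l + 25) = (l - 5)*(l + 2)*(l - 5)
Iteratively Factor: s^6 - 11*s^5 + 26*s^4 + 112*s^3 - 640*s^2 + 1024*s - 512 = (s + 4)*(s^5 - 15*s^4 + 86*s^3 - 232*s^2 + 288*s - 128) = (s - 1)*(s + 4)*(s^4 - 14*s^3 + 72*s^2 - 160*s + 128) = (s - 4)*(s - 1)*(s + 4)*(s^3 - 10*s^2 + 32*s - 32) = (s - 4)^2*(s - 1)*(s + 4)*(s^2 - 6*s + 8) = (s - 4)^2*(s - 2)*(s - 1)*(s + 4)*(s - 4)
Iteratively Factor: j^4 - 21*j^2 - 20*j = (j)*(j^3 - 21*j - 20) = j*(j - 5)*(j^2 + 5*j + 4) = j*(j - 5)*(j + 4)*(j + 1)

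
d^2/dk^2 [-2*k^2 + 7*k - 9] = -4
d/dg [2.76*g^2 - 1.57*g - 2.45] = 5.52*g - 1.57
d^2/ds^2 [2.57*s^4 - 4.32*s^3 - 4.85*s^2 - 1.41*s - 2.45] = 30.84*s^2 - 25.92*s - 9.7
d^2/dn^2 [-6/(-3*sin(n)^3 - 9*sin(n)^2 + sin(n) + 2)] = 6*(-81*sin(n)^6 - 297*sin(n)^5 - 210*sin(n)^4 + 405*sin(n)^3 + 395*sin(n)^2 - 16*sin(n) + 38)/(3*sin(n)^3 + 9*sin(n)^2 - sin(n) - 2)^3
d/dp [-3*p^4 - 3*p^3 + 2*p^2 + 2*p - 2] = -12*p^3 - 9*p^2 + 4*p + 2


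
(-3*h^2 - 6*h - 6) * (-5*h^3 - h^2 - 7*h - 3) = 15*h^5 + 33*h^4 + 57*h^3 + 57*h^2 + 60*h + 18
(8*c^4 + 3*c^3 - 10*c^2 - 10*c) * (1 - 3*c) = -24*c^5 - c^4 + 33*c^3 + 20*c^2 - 10*c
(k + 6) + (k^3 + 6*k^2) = k^3 + 6*k^2 + k + 6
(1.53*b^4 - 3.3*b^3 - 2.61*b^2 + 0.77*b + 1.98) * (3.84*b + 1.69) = 5.8752*b^5 - 10.0863*b^4 - 15.5994*b^3 - 1.4541*b^2 + 8.9045*b + 3.3462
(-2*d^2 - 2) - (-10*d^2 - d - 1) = 8*d^2 + d - 1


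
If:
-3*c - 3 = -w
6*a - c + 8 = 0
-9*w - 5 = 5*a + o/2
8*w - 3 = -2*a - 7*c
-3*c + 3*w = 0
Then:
No Solution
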